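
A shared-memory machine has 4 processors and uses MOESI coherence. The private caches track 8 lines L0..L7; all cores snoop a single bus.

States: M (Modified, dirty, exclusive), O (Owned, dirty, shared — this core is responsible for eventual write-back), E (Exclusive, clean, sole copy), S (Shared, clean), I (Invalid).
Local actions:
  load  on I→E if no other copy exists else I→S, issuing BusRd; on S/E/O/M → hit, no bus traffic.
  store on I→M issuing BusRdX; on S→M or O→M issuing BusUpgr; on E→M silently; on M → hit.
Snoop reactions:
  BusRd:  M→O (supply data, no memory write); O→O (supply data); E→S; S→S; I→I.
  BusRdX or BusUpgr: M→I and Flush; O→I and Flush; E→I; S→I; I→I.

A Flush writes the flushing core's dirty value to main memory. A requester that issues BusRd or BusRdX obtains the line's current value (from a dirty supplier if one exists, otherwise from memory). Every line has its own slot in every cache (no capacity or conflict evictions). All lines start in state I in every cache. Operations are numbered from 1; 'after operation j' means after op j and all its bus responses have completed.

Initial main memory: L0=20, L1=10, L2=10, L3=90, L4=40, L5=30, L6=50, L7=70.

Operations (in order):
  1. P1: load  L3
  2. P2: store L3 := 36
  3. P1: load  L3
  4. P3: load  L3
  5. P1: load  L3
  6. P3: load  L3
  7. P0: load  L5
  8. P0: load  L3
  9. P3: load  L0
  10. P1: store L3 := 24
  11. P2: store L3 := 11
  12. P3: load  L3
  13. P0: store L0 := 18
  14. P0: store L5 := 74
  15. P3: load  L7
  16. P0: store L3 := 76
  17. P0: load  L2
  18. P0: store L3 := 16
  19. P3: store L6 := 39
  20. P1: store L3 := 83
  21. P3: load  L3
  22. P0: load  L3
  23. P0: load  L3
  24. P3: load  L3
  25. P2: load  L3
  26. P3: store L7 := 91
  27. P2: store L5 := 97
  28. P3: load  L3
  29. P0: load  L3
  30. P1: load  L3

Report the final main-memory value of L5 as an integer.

[1] P1: load  L3 | P0:I, P1:E(90), P2:I, P3:I | bus: BusRd
[2] P2: store L3 := 36 | P0:I, P1:I, P2:M(36), P3:I | bus: BusRdX
[3] P1: load  L3 | P0:I, P1:S(36), P2:O(36), P3:I | bus: BusRd
[4] P3: load  L3 | P0:I, P1:S(36), P2:O(36), P3:S(36) | bus: BusRd
[5] P1: load  L3 | P0:I, P1:S(36), P2:O(36), P3:S(36) | bus: none
[6] P3: load  L3 | P0:I, P1:S(36), P2:O(36), P3:S(36) | bus: none
[7] P0: load  L5 | P0:E(30), P1:I, P2:I, P3:I | bus: BusRd
[8] P0: load  L3 | P0:S(36), P1:S(36), P2:O(36), P3:S(36) | bus: BusRd
[9] P3: load  L0 | P0:I, P1:I, P2:I, P3:E(20) | bus: BusRd
[10] P1: store L3 := 24 | P0:I, P1:M(24), P2:I, P3:I | bus: BusUpgr,Flush
[11] P2: store L3 := 11 | P0:I, P1:I, P2:M(11), P3:I | bus: BusRdX,Flush
[12] P3: load  L3 | P0:I, P1:I, P2:O(11), P3:S(11) | bus: BusRd
[13] P0: store L0 := 18 | P0:M(18), P1:I, P2:I, P3:I | bus: BusRdX
[14] P0: store L5 := 74 | P0:M(74), P1:I, P2:I, P3:I | bus: none
[15] P3: load  L7 | P0:I, P1:I, P2:I, P3:E(70) | bus: BusRd
[16] P0: store L3 := 76 | P0:M(76), P1:I, P2:I, P3:I | bus: BusRdX,Flush
[17] P0: load  L2 | P0:E(10), P1:I, P2:I, P3:I | bus: BusRd
[18] P0: store L3 := 16 | P0:M(16), P1:I, P2:I, P3:I | bus: none
[19] P3: store L6 := 39 | P0:I, P1:I, P2:I, P3:M(39) | bus: BusRdX
[20] P1: store L3 := 83 | P0:I, P1:M(83), P2:I, P3:I | bus: BusRdX,Flush
[21] P3: load  L3 | P0:I, P1:O(83), P2:I, P3:S(83) | bus: BusRd
[22] P0: load  L3 | P0:S(83), P1:O(83), P2:I, P3:S(83) | bus: BusRd
[23] P0: load  L3 | P0:S(83), P1:O(83), P2:I, P3:S(83) | bus: none
[24] P3: load  L3 | P0:S(83), P1:O(83), P2:I, P3:S(83) | bus: none
[25] P2: load  L3 | P0:S(83), P1:O(83), P2:S(83), P3:S(83) | bus: BusRd
[26] P3: store L7 := 91 | P0:I, P1:I, P2:I, P3:M(91) | bus: none
[27] P2: store L5 := 97 | P0:I, P1:I, P2:M(97), P3:I | bus: BusRdX,Flush
[28] P3: load  L3 | P0:S(83), P1:O(83), P2:S(83), P3:S(83) | bus: none
[29] P0: load  L3 | P0:S(83), P1:O(83), P2:S(83), P3:S(83) | bus: none
[30] P1: load  L3 | P0:S(83), P1:O(83), P2:S(83), P3:S(83) | bus: none

memory[L5] = 74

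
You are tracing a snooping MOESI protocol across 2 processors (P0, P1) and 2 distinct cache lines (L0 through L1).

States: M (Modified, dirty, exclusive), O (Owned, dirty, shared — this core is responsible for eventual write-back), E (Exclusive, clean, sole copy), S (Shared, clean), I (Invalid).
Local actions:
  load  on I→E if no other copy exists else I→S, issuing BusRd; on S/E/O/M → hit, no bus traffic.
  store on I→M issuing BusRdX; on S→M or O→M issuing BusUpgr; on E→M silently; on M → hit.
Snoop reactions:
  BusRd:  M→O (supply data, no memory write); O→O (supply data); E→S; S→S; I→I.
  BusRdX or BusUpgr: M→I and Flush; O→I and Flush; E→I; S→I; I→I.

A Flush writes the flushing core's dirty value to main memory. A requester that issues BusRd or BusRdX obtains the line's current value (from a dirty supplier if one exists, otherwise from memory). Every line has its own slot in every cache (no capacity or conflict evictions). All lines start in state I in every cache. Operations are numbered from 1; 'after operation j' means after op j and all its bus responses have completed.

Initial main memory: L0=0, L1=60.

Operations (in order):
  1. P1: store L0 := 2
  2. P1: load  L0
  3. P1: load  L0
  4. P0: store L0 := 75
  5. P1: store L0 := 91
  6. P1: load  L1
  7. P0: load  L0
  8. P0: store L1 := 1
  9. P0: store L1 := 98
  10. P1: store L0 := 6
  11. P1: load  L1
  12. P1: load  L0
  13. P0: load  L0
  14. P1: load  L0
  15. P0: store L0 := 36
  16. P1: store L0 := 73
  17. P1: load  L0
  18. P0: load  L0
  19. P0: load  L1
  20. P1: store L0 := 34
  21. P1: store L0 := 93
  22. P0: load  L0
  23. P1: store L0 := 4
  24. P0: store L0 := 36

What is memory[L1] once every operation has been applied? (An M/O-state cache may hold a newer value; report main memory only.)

memory[L1] = 60

[1] P1: store L0 := 2 | P0:I, P1:M(2) | bus: BusRdX
[2] P1: load  L0 | P0:I, P1:M(2) | bus: none
[3] P1: load  L0 | P0:I, P1:M(2) | bus: none
[4] P0: store L0 := 75 | P0:M(75), P1:I | bus: BusRdX,Flush
[5] P1: store L0 := 91 | P0:I, P1:M(91) | bus: BusRdX,Flush
[6] P1: load  L1 | P0:I, P1:E(60) | bus: BusRd
[7] P0: load  L0 | P0:S(91), P1:O(91) | bus: BusRd
[8] P0: store L1 := 1 | P0:M(1), P1:I | bus: BusRdX
[9] P0: store L1 := 98 | P0:M(98), P1:I | bus: none
[10] P1: store L0 := 6 | P0:I, P1:M(6) | bus: BusUpgr
[11] P1: load  L1 | P0:O(98), P1:S(98) | bus: BusRd
[12] P1: load  L0 | P0:I, P1:M(6) | bus: none
[13] P0: load  L0 | P0:S(6), P1:O(6) | bus: BusRd
[14] P1: load  L0 | P0:S(6), P1:O(6) | bus: none
[15] P0: store L0 := 36 | P0:M(36), P1:I | bus: BusUpgr,Flush
[16] P1: store L0 := 73 | P0:I, P1:M(73) | bus: BusRdX,Flush
[17] P1: load  L0 | P0:I, P1:M(73) | bus: none
[18] P0: load  L0 | P0:S(73), P1:O(73) | bus: BusRd
[19] P0: load  L1 | P0:O(98), P1:S(98) | bus: none
[20] P1: store L0 := 34 | P0:I, P1:M(34) | bus: BusUpgr
[21] P1: store L0 := 93 | P0:I, P1:M(93) | bus: none
[22] P0: load  L0 | P0:S(93), P1:O(93) | bus: BusRd
[23] P1: store L0 := 4 | P0:I, P1:M(4) | bus: BusUpgr
[24] P0: store L0 := 36 | P0:M(36), P1:I | bus: BusRdX,Flush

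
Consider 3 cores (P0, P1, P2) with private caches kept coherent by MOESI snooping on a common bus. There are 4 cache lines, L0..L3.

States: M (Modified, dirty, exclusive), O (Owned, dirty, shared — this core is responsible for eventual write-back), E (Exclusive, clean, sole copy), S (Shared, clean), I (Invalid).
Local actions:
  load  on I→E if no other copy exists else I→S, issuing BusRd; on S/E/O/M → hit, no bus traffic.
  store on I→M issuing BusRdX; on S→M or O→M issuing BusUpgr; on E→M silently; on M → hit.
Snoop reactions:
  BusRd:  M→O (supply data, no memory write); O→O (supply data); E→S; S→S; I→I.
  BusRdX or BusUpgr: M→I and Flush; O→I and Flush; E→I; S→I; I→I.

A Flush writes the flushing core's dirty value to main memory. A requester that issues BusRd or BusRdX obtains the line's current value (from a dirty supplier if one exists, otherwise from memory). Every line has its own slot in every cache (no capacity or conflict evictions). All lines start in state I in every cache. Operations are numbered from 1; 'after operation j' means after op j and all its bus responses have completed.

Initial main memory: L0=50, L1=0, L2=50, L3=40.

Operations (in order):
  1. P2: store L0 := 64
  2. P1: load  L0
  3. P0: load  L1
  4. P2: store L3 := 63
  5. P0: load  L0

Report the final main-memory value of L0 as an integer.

step 1: P2: store L0 := 64  ⟶  IIM  (L0)  txn=BusRdX  M[L0]=50
step 2: P1: load  L0  ⟶  ISO  (L0)  txn=BusRd  M[L0]=50
step 3: P0: load  L1  ⟶  EII  (L1)  txn=BusRd  M[L1]=0
step 4: P2: store L3 := 63  ⟶  IIM  (L3)  txn=BusRdX  M[L3]=40
step 5: P0: load  L0  ⟶  SSO  (L0)  txn=BusRd  M[L0]=50

memory[L0] = 50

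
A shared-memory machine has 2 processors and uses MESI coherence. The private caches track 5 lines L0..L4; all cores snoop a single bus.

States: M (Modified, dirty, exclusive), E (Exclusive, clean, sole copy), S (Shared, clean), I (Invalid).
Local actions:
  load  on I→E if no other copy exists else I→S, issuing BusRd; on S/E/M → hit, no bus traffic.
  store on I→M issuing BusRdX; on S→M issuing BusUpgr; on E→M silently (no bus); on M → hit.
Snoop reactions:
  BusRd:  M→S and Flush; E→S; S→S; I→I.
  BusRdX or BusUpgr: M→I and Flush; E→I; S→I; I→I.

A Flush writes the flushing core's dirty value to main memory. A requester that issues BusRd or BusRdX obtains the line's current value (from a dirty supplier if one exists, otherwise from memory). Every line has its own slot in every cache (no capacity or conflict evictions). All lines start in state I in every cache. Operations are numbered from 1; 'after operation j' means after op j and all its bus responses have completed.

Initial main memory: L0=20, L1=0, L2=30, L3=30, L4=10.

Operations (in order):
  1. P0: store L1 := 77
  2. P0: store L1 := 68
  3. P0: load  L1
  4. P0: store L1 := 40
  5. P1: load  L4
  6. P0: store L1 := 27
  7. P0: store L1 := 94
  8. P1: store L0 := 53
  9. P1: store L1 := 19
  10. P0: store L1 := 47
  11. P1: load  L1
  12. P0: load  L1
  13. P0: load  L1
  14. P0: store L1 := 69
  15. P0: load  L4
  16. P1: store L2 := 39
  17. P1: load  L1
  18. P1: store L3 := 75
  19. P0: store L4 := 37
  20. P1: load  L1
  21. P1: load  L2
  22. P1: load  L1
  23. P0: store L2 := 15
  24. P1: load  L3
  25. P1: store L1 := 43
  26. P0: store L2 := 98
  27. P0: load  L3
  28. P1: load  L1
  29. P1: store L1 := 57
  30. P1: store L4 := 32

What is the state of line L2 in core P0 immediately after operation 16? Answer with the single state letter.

step 1: P0: store L1 := 77  ⟶  MI  (L1)  txn=BusRdX  M[L1]=0
step 2: P0: store L1 := 68  ⟶  MI  (L1)  txn=∅  M[L1]=0
step 3: P0: load  L1  ⟶  MI  (L1)  txn=∅  M[L1]=0
step 4: P0: store L1 := 40  ⟶  MI  (L1)  txn=∅  M[L1]=0
step 5: P1: load  L4  ⟶  IE  (L4)  txn=BusRd  M[L4]=10
step 6: P0: store L1 := 27  ⟶  MI  (L1)  txn=∅  M[L1]=0
step 7: P0: store L1 := 94  ⟶  MI  (L1)  txn=∅  M[L1]=0
step 8: P1: store L0 := 53  ⟶  IM  (L0)  txn=BusRdX  M[L0]=20
step 9: P1: store L1 := 19  ⟶  IM  (L1)  txn=BusRdX+Flush  M[L1]=94
step 10: P0: store L1 := 47  ⟶  MI  (L1)  txn=BusRdX+Flush  M[L1]=19
step 11: P1: load  L1  ⟶  SS  (L1)  txn=BusRd+Flush  M[L1]=47
step 12: P0: load  L1  ⟶  SS  (L1)  txn=∅  M[L1]=47
step 13: P0: load  L1  ⟶  SS  (L1)  txn=∅  M[L1]=47
step 14: P0: store L1 := 69  ⟶  MI  (L1)  txn=BusUpgr  M[L1]=47
step 15: P0: load  L4  ⟶  SS  (L4)  txn=BusRd  M[L4]=10
step 16: P1: store L2 := 39  ⟶  IM  (L2)  txn=BusRdX  M[L2]=30
step 17: P1: load  L1  ⟶  SS  (L1)  txn=BusRd+Flush  M[L1]=69
step 18: P1: store L3 := 75  ⟶  IM  (L3)  txn=BusRdX  M[L3]=30
step 19: P0: store L4 := 37  ⟶  MI  (L4)  txn=BusUpgr  M[L4]=10
step 20: P1: load  L1  ⟶  SS  (L1)  txn=∅  M[L1]=69
step 21: P1: load  L2  ⟶  IM  (L2)  txn=∅  M[L2]=30
step 22: P1: load  L1  ⟶  SS  (L1)  txn=∅  M[L1]=69
step 23: P0: store L2 := 15  ⟶  MI  (L2)  txn=BusRdX+Flush  M[L2]=39
step 24: P1: load  L3  ⟶  IM  (L3)  txn=∅  M[L3]=30
step 25: P1: store L1 := 43  ⟶  IM  (L1)  txn=BusUpgr  M[L1]=69
step 26: P0: store L2 := 98  ⟶  MI  (L2)  txn=∅  M[L2]=39
step 27: P0: load  L3  ⟶  SS  (L3)  txn=BusRd+Flush  M[L3]=75
step 28: P1: load  L1  ⟶  IM  (L1)  txn=∅  M[L1]=69
step 29: P1: store L1 := 57  ⟶  IM  (L1)  txn=∅  M[L1]=69
step 30: P1: store L4 := 32  ⟶  IM  (L4)  txn=BusRdX+Flush  M[L4]=37

state = I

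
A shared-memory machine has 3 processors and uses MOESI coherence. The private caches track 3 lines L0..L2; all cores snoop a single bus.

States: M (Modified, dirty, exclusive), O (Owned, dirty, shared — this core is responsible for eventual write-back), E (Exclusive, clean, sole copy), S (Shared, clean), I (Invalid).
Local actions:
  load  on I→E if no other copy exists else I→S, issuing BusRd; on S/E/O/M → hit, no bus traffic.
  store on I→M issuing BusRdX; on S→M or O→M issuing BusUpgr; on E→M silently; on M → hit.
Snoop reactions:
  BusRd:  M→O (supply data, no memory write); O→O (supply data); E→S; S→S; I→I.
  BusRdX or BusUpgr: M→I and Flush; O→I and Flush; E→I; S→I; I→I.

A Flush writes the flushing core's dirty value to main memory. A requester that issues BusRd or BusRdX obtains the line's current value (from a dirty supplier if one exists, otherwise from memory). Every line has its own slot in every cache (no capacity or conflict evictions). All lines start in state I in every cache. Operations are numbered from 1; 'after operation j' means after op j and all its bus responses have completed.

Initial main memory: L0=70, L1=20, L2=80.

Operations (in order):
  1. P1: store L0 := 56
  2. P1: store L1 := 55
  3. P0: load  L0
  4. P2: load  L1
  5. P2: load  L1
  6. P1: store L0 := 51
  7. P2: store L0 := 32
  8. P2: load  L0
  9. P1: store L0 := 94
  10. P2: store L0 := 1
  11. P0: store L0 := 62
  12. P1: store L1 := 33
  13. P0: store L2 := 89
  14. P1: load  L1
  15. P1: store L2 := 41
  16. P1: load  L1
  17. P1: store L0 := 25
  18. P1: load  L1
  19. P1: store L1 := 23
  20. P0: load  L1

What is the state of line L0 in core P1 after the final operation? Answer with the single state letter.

state = M

[1] P1: store L0 := 56 | P0:I, P1:M(56), P2:I | bus: BusRdX
[2] P1: store L1 := 55 | P0:I, P1:M(55), P2:I | bus: BusRdX
[3] P0: load  L0 | P0:S(56), P1:O(56), P2:I | bus: BusRd
[4] P2: load  L1 | P0:I, P1:O(55), P2:S(55) | bus: BusRd
[5] P2: load  L1 | P0:I, P1:O(55), P2:S(55) | bus: none
[6] P1: store L0 := 51 | P0:I, P1:M(51), P2:I | bus: BusUpgr
[7] P2: store L0 := 32 | P0:I, P1:I, P2:M(32) | bus: BusRdX,Flush
[8] P2: load  L0 | P0:I, P1:I, P2:M(32) | bus: none
[9] P1: store L0 := 94 | P0:I, P1:M(94), P2:I | bus: BusRdX,Flush
[10] P2: store L0 := 1 | P0:I, P1:I, P2:M(1) | bus: BusRdX,Flush
[11] P0: store L0 := 62 | P0:M(62), P1:I, P2:I | bus: BusRdX,Flush
[12] P1: store L1 := 33 | P0:I, P1:M(33), P2:I | bus: BusUpgr
[13] P0: store L2 := 89 | P0:M(89), P1:I, P2:I | bus: BusRdX
[14] P1: load  L1 | P0:I, P1:M(33), P2:I | bus: none
[15] P1: store L2 := 41 | P0:I, P1:M(41), P2:I | bus: BusRdX,Flush
[16] P1: load  L1 | P0:I, P1:M(33), P2:I | bus: none
[17] P1: store L0 := 25 | P0:I, P1:M(25), P2:I | bus: BusRdX,Flush
[18] P1: load  L1 | P0:I, P1:M(33), P2:I | bus: none
[19] P1: store L1 := 23 | P0:I, P1:M(23), P2:I | bus: none
[20] P0: load  L1 | P0:S(23), P1:O(23), P2:I | bus: BusRd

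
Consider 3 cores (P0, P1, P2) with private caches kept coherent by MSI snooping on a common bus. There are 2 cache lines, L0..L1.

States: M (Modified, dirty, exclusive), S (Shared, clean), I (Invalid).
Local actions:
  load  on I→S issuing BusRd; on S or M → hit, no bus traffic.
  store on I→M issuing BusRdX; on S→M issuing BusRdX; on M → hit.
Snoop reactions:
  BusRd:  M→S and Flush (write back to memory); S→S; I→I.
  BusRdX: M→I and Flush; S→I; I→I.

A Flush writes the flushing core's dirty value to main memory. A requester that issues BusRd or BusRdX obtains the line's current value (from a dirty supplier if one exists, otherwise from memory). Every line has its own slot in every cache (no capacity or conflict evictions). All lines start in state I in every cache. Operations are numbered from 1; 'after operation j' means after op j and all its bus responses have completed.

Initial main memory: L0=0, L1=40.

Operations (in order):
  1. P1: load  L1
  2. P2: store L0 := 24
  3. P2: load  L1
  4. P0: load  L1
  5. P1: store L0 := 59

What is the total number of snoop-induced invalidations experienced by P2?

invalidations = 1

1. P1: load  L1  bus=[BusRd]  L1: P0=I P1=S P2=I  mem[L1]=40
2. P2: store L0 := 24  bus=[BusRdX]  L0: P0=I P1=I P2=M  mem[L0]=0
3. P2: load  L1  bus=[BusRd]  L1: P0=I P1=S P2=S  mem[L1]=40
4. P0: load  L1  bus=[BusRd]  L1: P0=S P1=S P2=S  mem[L1]=40
5. P1: store L0 := 59  bus=[BusRdX,Flush]  L0: P0=I P1=M P2=I  mem[L0]=24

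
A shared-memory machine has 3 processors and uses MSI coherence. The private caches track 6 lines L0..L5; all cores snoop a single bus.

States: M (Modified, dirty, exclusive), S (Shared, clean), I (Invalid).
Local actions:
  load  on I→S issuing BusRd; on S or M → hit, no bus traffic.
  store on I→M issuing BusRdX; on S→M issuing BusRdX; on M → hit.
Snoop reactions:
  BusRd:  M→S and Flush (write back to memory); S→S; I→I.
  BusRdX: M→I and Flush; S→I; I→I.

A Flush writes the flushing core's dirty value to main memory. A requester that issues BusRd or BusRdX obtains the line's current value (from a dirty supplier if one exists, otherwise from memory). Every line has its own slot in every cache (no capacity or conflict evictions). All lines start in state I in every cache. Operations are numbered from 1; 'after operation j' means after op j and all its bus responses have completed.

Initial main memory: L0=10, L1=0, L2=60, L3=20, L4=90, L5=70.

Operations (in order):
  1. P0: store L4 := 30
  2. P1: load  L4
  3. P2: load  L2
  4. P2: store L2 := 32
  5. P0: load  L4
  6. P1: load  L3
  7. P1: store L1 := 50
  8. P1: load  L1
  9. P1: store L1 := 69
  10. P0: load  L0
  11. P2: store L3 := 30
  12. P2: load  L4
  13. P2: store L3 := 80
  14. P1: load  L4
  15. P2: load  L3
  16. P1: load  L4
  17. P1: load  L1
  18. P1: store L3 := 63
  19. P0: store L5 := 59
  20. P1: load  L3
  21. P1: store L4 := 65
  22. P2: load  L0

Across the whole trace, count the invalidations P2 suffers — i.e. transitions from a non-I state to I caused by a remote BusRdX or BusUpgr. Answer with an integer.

invalidations = 2

[1] P0: store L4 := 30 | P0:M(30), P1:I, P2:I | bus: BusRdX
[2] P1: load  L4 | P0:S(30), P1:S(30), P2:I | bus: BusRd,Flush
[3] P2: load  L2 | P0:I, P1:I, P2:S(60) | bus: BusRd
[4] P2: store L2 := 32 | P0:I, P1:I, P2:M(32) | bus: BusRdX
[5] P0: load  L4 | P0:S(30), P1:S(30), P2:I | bus: none
[6] P1: load  L3 | P0:I, P1:S(20), P2:I | bus: BusRd
[7] P1: store L1 := 50 | P0:I, P1:M(50), P2:I | bus: BusRdX
[8] P1: load  L1 | P0:I, P1:M(50), P2:I | bus: none
[9] P1: store L1 := 69 | P0:I, P1:M(69), P2:I | bus: none
[10] P0: load  L0 | P0:S(10), P1:I, P2:I | bus: BusRd
[11] P2: store L3 := 30 | P0:I, P1:I, P2:M(30) | bus: BusRdX
[12] P2: load  L4 | P0:S(30), P1:S(30), P2:S(30) | bus: BusRd
[13] P2: store L3 := 80 | P0:I, P1:I, P2:M(80) | bus: none
[14] P1: load  L4 | P0:S(30), P1:S(30), P2:S(30) | bus: none
[15] P2: load  L3 | P0:I, P1:I, P2:M(80) | bus: none
[16] P1: load  L4 | P0:S(30), P1:S(30), P2:S(30) | bus: none
[17] P1: load  L1 | P0:I, P1:M(69), P2:I | bus: none
[18] P1: store L3 := 63 | P0:I, P1:M(63), P2:I | bus: BusRdX,Flush
[19] P0: store L5 := 59 | P0:M(59), P1:I, P2:I | bus: BusRdX
[20] P1: load  L3 | P0:I, P1:M(63), P2:I | bus: none
[21] P1: store L4 := 65 | P0:I, P1:M(65), P2:I | bus: BusRdX
[22] P2: load  L0 | P0:S(10), P1:I, P2:S(10) | bus: BusRd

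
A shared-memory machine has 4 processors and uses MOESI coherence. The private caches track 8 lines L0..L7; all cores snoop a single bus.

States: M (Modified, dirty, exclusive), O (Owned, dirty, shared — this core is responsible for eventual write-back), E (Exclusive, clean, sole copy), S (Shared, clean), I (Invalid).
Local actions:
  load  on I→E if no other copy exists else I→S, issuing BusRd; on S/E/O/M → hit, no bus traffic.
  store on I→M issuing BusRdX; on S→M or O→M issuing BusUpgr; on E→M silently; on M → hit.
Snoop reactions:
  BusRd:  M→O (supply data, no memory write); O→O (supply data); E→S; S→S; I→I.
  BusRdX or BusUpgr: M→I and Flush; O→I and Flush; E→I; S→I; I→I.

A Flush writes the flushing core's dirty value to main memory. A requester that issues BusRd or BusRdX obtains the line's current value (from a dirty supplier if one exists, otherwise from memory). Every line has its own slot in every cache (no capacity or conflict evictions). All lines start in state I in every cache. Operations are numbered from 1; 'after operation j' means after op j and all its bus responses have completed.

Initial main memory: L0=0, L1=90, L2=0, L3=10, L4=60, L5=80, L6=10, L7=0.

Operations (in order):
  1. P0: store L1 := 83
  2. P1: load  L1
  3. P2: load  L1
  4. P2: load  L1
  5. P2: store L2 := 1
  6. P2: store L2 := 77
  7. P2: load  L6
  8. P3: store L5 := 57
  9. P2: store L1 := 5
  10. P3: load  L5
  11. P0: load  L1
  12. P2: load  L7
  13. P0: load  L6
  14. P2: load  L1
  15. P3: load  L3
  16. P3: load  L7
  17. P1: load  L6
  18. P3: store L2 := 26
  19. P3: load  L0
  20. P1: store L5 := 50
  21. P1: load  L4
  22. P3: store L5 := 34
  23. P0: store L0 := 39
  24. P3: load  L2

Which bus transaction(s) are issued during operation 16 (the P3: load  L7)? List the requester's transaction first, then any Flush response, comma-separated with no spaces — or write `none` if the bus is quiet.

bus = BusRd

step 1: P0: store L1 := 83  ⟶  MIII  (L1)  txn=BusRdX  M[L1]=90
step 2: P1: load  L1  ⟶  OSII  (L1)  txn=BusRd  M[L1]=90
step 3: P2: load  L1  ⟶  OSSI  (L1)  txn=BusRd  M[L1]=90
step 4: P2: load  L1  ⟶  OSSI  (L1)  txn=∅  M[L1]=90
step 5: P2: store L2 := 1  ⟶  IIMI  (L2)  txn=BusRdX  M[L2]=0
step 6: P2: store L2 := 77  ⟶  IIMI  (L2)  txn=∅  M[L2]=0
step 7: P2: load  L6  ⟶  IIEI  (L6)  txn=BusRd  M[L6]=10
step 8: P3: store L5 := 57  ⟶  IIIM  (L5)  txn=BusRdX  M[L5]=80
step 9: P2: store L1 := 5  ⟶  IIMI  (L1)  txn=BusUpgr+Flush  M[L1]=83
step 10: P3: load  L5  ⟶  IIIM  (L5)  txn=∅  M[L5]=80
step 11: P0: load  L1  ⟶  SIOI  (L1)  txn=BusRd  M[L1]=83
step 12: P2: load  L7  ⟶  IIEI  (L7)  txn=BusRd  M[L7]=0
step 13: P0: load  L6  ⟶  SISI  (L6)  txn=BusRd  M[L6]=10
step 14: P2: load  L1  ⟶  SIOI  (L1)  txn=∅  M[L1]=83
step 15: P3: load  L3  ⟶  IIIE  (L3)  txn=BusRd  M[L3]=10
step 16: P3: load  L7  ⟶  IISS  (L7)  txn=BusRd  M[L7]=0
step 17: P1: load  L6  ⟶  SSSI  (L6)  txn=BusRd  M[L6]=10
step 18: P3: store L2 := 26  ⟶  IIIM  (L2)  txn=BusRdX+Flush  M[L2]=77
step 19: P3: load  L0  ⟶  IIIE  (L0)  txn=BusRd  M[L0]=0
step 20: P1: store L5 := 50  ⟶  IMII  (L5)  txn=BusRdX+Flush  M[L5]=57
step 21: P1: load  L4  ⟶  IEII  (L4)  txn=BusRd  M[L4]=60
step 22: P3: store L5 := 34  ⟶  IIIM  (L5)  txn=BusRdX+Flush  M[L5]=50
step 23: P0: store L0 := 39  ⟶  MIII  (L0)  txn=BusRdX  M[L0]=0
step 24: P3: load  L2  ⟶  IIIM  (L2)  txn=∅  M[L2]=77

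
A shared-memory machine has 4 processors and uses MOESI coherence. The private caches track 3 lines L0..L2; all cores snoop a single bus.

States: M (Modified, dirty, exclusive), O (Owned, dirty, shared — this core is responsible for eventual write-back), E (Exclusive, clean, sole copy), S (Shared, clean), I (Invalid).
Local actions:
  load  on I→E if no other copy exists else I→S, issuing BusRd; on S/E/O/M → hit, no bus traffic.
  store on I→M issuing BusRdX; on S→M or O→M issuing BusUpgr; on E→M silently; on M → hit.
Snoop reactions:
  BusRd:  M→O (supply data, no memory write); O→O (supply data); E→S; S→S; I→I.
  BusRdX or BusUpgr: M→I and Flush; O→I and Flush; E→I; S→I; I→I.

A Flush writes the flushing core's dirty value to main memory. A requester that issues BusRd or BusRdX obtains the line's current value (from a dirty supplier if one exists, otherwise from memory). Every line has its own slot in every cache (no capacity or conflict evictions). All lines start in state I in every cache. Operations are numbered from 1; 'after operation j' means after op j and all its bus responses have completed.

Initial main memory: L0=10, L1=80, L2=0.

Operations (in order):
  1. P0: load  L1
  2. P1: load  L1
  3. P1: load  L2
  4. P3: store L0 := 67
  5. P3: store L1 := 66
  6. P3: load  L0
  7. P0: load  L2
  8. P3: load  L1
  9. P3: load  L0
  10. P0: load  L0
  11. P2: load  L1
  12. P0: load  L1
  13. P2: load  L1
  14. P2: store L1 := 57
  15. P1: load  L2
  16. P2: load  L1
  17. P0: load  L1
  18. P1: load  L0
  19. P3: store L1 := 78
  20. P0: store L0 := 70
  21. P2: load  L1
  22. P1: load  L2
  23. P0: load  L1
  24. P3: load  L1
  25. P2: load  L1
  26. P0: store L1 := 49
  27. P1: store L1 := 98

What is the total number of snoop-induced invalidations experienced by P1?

[1] P0: load  L1 | P0:E(80), P1:I, P2:I, P3:I | bus: BusRd
[2] P1: load  L1 | P0:S(80), P1:S(80), P2:I, P3:I | bus: BusRd
[3] P1: load  L2 | P0:I, P1:E(0), P2:I, P3:I | bus: BusRd
[4] P3: store L0 := 67 | P0:I, P1:I, P2:I, P3:M(67) | bus: BusRdX
[5] P3: store L1 := 66 | P0:I, P1:I, P2:I, P3:M(66) | bus: BusRdX
[6] P3: load  L0 | P0:I, P1:I, P2:I, P3:M(67) | bus: none
[7] P0: load  L2 | P0:S(0), P1:S(0), P2:I, P3:I | bus: BusRd
[8] P3: load  L1 | P0:I, P1:I, P2:I, P3:M(66) | bus: none
[9] P3: load  L0 | P0:I, P1:I, P2:I, P3:M(67) | bus: none
[10] P0: load  L0 | P0:S(67), P1:I, P2:I, P3:O(67) | bus: BusRd
[11] P2: load  L1 | P0:I, P1:I, P2:S(66), P3:O(66) | bus: BusRd
[12] P0: load  L1 | P0:S(66), P1:I, P2:S(66), P3:O(66) | bus: BusRd
[13] P2: load  L1 | P0:S(66), P1:I, P2:S(66), P3:O(66) | bus: none
[14] P2: store L1 := 57 | P0:I, P1:I, P2:M(57), P3:I | bus: BusUpgr,Flush
[15] P1: load  L2 | P0:S(0), P1:S(0), P2:I, P3:I | bus: none
[16] P2: load  L1 | P0:I, P1:I, P2:M(57), P3:I | bus: none
[17] P0: load  L1 | P0:S(57), P1:I, P2:O(57), P3:I | bus: BusRd
[18] P1: load  L0 | P0:S(67), P1:S(67), P2:I, P3:O(67) | bus: BusRd
[19] P3: store L1 := 78 | P0:I, P1:I, P2:I, P3:M(78) | bus: BusRdX,Flush
[20] P0: store L0 := 70 | P0:M(70), P1:I, P2:I, P3:I | bus: BusUpgr,Flush
[21] P2: load  L1 | P0:I, P1:I, P2:S(78), P3:O(78) | bus: BusRd
[22] P1: load  L2 | P0:S(0), P1:S(0), P2:I, P3:I | bus: none
[23] P0: load  L1 | P0:S(78), P1:I, P2:S(78), P3:O(78) | bus: BusRd
[24] P3: load  L1 | P0:S(78), P1:I, P2:S(78), P3:O(78) | bus: none
[25] P2: load  L1 | P0:S(78), P1:I, P2:S(78), P3:O(78) | bus: none
[26] P0: store L1 := 49 | P0:M(49), P1:I, P2:I, P3:I | bus: BusUpgr,Flush
[27] P1: store L1 := 98 | P0:I, P1:M(98), P2:I, P3:I | bus: BusRdX,Flush

invalidations = 2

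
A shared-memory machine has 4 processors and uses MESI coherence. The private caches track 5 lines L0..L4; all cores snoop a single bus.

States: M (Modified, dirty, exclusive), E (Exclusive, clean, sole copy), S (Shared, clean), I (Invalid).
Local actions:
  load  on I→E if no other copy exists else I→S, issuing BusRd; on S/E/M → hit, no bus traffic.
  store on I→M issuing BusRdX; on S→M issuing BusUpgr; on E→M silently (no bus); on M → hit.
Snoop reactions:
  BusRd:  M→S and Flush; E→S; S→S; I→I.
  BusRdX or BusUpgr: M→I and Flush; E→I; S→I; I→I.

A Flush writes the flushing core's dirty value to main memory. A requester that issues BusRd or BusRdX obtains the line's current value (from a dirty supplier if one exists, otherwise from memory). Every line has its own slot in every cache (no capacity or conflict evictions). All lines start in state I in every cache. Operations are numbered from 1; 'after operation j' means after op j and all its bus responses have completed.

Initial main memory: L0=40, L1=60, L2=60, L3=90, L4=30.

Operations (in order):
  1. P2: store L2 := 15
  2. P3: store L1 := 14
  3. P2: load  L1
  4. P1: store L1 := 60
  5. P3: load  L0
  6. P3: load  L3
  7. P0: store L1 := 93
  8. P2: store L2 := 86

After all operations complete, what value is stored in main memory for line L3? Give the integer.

[1] P2: store L2 := 15 | P0:I, P1:I, P2:M(15), P3:I | bus: BusRdX
[2] P3: store L1 := 14 | P0:I, P1:I, P2:I, P3:M(14) | bus: BusRdX
[3] P2: load  L1 | P0:I, P1:I, P2:S(14), P3:S(14) | bus: BusRd,Flush
[4] P1: store L1 := 60 | P0:I, P1:M(60), P2:I, P3:I | bus: BusRdX
[5] P3: load  L0 | P0:I, P1:I, P2:I, P3:E(40) | bus: BusRd
[6] P3: load  L3 | P0:I, P1:I, P2:I, P3:E(90) | bus: BusRd
[7] P0: store L1 := 93 | P0:M(93), P1:I, P2:I, P3:I | bus: BusRdX,Flush
[8] P2: store L2 := 86 | P0:I, P1:I, P2:M(86), P3:I | bus: none

memory[L3] = 90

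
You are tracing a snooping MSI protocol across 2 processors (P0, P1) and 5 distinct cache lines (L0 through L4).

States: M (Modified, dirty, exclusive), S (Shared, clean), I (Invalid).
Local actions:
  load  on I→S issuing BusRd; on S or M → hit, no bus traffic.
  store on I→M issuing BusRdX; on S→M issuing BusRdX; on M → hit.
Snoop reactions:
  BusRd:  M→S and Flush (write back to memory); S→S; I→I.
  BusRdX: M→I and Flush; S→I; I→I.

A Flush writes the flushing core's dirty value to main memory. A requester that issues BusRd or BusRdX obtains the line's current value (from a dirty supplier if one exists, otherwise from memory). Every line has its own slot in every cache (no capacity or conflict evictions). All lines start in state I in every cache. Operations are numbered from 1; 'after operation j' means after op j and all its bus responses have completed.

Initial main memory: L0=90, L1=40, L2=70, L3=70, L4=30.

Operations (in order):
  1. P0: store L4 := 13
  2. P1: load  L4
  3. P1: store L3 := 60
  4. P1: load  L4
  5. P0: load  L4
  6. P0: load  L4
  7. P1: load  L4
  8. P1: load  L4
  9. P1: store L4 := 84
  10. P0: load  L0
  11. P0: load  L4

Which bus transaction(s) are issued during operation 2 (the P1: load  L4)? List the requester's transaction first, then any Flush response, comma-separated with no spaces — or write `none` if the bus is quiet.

bus = BusRd,Flush

[1] P0: store L4 := 13 | P0:M(13), P1:I | bus: BusRdX
[2] P1: load  L4 | P0:S(13), P1:S(13) | bus: BusRd,Flush
[3] P1: store L3 := 60 | P0:I, P1:M(60) | bus: BusRdX
[4] P1: load  L4 | P0:S(13), P1:S(13) | bus: none
[5] P0: load  L4 | P0:S(13), P1:S(13) | bus: none
[6] P0: load  L4 | P0:S(13), P1:S(13) | bus: none
[7] P1: load  L4 | P0:S(13), P1:S(13) | bus: none
[8] P1: load  L4 | P0:S(13), P1:S(13) | bus: none
[9] P1: store L4 := 84 | P0:I, P1:M(84) | bus: BusRdX
[10] P0: load  L0 | P0:S(90), P1:I | bus: BusRd
[11] P0: load  L4 | P0:S(84), P1:S(84) | bus: BusRd,Flush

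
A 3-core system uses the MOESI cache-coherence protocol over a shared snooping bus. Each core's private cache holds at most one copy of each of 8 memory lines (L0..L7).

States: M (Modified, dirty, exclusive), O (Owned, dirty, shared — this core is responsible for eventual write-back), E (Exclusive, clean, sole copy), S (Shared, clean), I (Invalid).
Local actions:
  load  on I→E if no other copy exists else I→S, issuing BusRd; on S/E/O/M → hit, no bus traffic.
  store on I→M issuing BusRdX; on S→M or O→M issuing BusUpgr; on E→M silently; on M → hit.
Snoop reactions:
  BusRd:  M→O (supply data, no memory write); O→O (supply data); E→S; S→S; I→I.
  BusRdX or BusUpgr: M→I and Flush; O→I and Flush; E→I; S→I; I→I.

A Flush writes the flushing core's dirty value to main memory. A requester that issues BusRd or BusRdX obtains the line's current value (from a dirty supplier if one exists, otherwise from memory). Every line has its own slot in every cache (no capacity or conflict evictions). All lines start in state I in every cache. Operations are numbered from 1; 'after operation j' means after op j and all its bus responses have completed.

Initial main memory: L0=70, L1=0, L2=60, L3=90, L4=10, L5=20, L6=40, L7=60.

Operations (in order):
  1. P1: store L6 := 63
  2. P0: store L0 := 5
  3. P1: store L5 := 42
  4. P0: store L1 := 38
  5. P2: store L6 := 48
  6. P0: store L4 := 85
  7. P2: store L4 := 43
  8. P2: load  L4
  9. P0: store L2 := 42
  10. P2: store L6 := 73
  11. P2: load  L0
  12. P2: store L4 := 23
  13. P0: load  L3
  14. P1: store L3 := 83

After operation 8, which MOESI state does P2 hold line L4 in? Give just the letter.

state = M

  op1 P1: store L6 := 63 → I/M/I on L6; bus BusRdX; mem=40
  op2 P0: store L0 := 5 → M/I/I on L0; bus BusRdX; mem=70
  op3 P1: store L5 := 42 → I/M/I on L5; bus BusRdX; mem=20
  op4 P0: store L1 := 38 → M/I/I on L1; bus BusRdX; mem=0
  op5 P2: store L6 := 48 → I/I/M on L6; bus BusRdX Flush; mem=63
  op6 P0: store L4 := 85 → M/I/I on L4; bus BusRdX; mem=10
  op7 P2: store L4 := 43 → I/I/M on L4; bus BusRdX Flush; mem=85
  op8 P2: load  L4 → I/I/M on L4; bus (none); mem=85
  op9 P0: store L2 := 42 → M/I/I on L2; bus BusRdX; mem=60
  op10 P2: store L6 := 73 → I/I/M on L6; bus (none); mem=63
  op11 P2: load  L0 → O/I/S on L0; bus BusRd; mem=70
  op12 P2: store L4 := 23 → I/I/M on L4; bus (none); mem=85
  op13 P0: load  L3 → E/I/I on L3; bus BusRd; mem=90
  op14 P1: store L3 := 83 → I/M/I on L3; bus BusRdX; mem=90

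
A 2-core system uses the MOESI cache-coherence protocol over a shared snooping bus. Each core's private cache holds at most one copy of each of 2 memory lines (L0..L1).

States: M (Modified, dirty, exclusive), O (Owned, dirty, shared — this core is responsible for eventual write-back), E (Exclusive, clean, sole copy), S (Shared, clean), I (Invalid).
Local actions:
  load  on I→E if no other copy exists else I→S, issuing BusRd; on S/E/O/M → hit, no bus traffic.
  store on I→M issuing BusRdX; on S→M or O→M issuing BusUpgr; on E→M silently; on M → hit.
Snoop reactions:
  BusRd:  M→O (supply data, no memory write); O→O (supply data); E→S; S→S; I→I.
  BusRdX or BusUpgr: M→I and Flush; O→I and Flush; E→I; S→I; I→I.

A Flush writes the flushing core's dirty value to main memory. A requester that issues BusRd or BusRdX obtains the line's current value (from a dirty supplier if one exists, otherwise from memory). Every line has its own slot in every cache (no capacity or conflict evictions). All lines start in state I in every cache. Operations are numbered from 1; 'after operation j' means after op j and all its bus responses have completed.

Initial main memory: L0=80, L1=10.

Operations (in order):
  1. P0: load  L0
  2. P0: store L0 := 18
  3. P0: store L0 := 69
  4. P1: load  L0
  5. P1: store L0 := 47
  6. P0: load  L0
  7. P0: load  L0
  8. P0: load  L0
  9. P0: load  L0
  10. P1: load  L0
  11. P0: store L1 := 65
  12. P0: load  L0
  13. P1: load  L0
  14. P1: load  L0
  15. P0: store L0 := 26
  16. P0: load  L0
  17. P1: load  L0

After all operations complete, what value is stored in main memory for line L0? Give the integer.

memory[L0] = 47

  op1 P0: load  L0 → E/I on L0; bus BusRd; mem=80
  op2 P0: store L0 := 18 → M/I on L0; bus (none); mem=80
  op3 P0: store L0 := 69 → M/I on L0; bus (none); mem=80
  op4 P1: load  L0 → O/S on L0; bus BusRd; mem=80
  op5 P1: store L0 := 47 → I/M on L0; bus BusUpgr Flush; mem=69
  op6 P0: load  L0 → S/O on L0; bus BusRd; mem=69
  op7 P0: load  L0 → S/O on L0; bus (none); mem=69
  op8 P0: load  L0 → S/O on L0; bus (none); mem=69
  op9 P0: load  L0 → S/O on L0; bus (none); mem=69
  op10 P1: load  L0 → S/O on L0; bus (none); mem=69
  op11 P0: store L1 := 65 → M/I on L1; bus BusRdX; mem=10
  op12 P0: load  L0 → S/O on L0; bus (none); mem=69
  op13 P1: load  L0 → S/O on L0; bus (none); mem=69
  op14 P1: load  L0 → S/O on L0; bus (none); mem=69
  op15 P0: store L0 := 26 → M/I on L0; bus BusUpgr Flush; mem=47
  op16 P0: load  L0 → M/I on L0; bus (none); mem=47
  op17 P1: load  L0 → O/S on L0; bus BusRd; mem=47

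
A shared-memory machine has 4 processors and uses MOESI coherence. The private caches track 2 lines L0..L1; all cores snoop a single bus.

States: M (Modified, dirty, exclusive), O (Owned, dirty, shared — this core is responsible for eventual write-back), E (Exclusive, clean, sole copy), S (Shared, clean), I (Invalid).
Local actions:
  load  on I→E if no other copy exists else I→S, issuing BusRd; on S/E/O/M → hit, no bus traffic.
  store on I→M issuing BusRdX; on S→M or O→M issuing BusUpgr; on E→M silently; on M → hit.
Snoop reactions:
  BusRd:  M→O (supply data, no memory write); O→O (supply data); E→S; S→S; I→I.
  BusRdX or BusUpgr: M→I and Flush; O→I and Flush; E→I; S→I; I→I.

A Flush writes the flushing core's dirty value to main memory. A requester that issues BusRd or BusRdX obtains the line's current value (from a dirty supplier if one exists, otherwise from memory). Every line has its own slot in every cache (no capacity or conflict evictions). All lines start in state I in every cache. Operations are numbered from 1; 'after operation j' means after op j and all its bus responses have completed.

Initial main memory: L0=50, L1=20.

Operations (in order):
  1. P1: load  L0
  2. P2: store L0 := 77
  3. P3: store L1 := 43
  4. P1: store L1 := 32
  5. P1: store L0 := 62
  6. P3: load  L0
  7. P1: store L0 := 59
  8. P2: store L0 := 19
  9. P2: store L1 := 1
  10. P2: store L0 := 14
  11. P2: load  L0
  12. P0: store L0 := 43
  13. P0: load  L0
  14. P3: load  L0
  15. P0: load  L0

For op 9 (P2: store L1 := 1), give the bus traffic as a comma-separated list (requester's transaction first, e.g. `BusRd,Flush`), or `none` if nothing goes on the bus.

bus = BusRdX,Flush

[1] P1: load  L0 | P0:I, P1:E(50), P2:I, P3:I | bus: BusRd
[2] P2: store L0 := 77 | P0:I, P1:I, P2:M(77), P3:I | bus: BusRdX
[3] P3: store L1 := 43 | P0:I, P1:I, P2:I, P3:M(43) | bus: BusRdX
[4] P1: store L1 := 32 | P0:I, P1:M(32), P2:I, P3:I | bus: BusRdX,Flush
[5] P1: store L0 := 62 | P0:I, P1:M(62), P2:I, P3:I | bus: BusRdX,Flush
[6] P3: load  L0 | P0:I, P1:O(62), P2:I, P3:S(62) | bus: BusRd
[7] P1: store L0 := 59 | P0:I, P1:M(59), P2:I, P3:I | bus: BusUpgr
[8] P2: store L0 := 19 | P0:I, P1:I, P2:M(19), P3:I | bus: BusRdX,Flush
[9] P2: store L1 := 1 | P0:I, P1:I, P2:M(1), P3:I | bus: BusRdX,Flush
[10] P2: store L0 := 14 | P0:I, P1:I, P2:M(14), P3:I | bus: none
[11] P2: load  L0 | P0:I, P1:I, P2:M(14), P3:I | bus: none
[12] P0: store L0 := 43 | P0:M(43), P1:I, P2:I, P3:I | bus: BusRdX,Flush
[13] P0: load  L0 | P0:M(43), P1:I, P2:I, P3:I | bus: none
[14] P3: load  L0 | P0:O(43), P1:I, P2:I, P3:S(43) | bus: BusRd
[15] P0: load  L0 | P0:O(43), P1:I, P2:I, P3:S(43) | bus: none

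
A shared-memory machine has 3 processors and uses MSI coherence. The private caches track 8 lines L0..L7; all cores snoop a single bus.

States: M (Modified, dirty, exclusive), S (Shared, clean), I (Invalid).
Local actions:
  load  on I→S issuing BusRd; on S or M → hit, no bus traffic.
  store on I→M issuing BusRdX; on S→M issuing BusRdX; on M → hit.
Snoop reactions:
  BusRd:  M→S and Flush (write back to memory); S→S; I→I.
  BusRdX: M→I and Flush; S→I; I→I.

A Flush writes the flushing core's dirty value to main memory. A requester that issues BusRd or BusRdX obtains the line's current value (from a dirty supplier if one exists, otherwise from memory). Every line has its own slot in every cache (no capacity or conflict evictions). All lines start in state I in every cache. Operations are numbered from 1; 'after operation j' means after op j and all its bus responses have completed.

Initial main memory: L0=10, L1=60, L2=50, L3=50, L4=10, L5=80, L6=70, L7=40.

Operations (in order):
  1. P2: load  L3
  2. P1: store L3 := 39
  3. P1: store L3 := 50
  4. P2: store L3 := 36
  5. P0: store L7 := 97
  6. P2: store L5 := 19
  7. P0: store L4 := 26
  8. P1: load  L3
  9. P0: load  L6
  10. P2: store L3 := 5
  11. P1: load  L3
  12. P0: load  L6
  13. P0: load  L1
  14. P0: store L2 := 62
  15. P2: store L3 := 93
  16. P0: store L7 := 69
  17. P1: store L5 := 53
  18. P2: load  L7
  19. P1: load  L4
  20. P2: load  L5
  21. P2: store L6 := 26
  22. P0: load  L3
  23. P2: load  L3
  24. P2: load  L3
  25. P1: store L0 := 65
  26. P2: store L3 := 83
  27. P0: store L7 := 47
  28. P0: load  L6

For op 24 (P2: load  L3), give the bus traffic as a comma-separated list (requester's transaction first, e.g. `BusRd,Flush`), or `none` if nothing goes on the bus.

1. P2: load  L3  bus=[BusRd]  L3: P0=I P1=I P2=S  mem[L3]=50
2. P1: store L3 := 39  bus=[BusRdX]  L3: P0=I P1=M P2=I  mem[L3]=50
3. P1: store L3 := 50  bus=[-]  L3: P0=I P1=M P2=I  mem[L3]=50
4. P2: store L3 := 36  bus=[BusRdX,Flush]  L3: P0=I P1=I P2=M  mem[L3]=50
5. P0: store L7 := 97  bus=[BusRdX]  L7: P0=M P1=I P2=I  mem[L7]=40
6. P2: store L5 := 19  bus=[BusRdX]  L5: P0=I P1=I P2=M  mem[L5]=80
7. P0: store L4 := 26  bus=[BusRdX]  L4: P0=M P1=I P2=I  mem[L4]=10
8. P1: load  L3  bus=[BusRd,Flush]  L3: P0=I P1=S P2=S  mem[L3]=36
9. P0: load  L6  bus=[BusRd]  L6: P0=S P1=I P2=I  mem[L6]=70
10. P2: store L3 := 5  bus=[BusRdX]  L3: P0=I P1=I P2=M  mem[L3]=36
11. P1: load  L3  bus=[BusRd,Flush]  L3: P0=I P1=S P2=S  mem[L3]=5
12. P0: load  L6  bus=[-]  L6: P0=S P1=I P2=I  mem[L6]=70
13. P0: load  L1  bus=[BusRd]  L1: P0=S P1=I P2=I  mem[L1]=60
14. P0: store L2 := 62  bus=[BusRdX]  L2: P0=M P1=I P2=I  mem[L2]=50
15. P2: store L3 := 93  bus=[BusRdX]  L3: P0=I P1=I P2=M  mem[L3]=5
16. P0: store L7 := 69  bus=[-]  L7: P0=M P1=I P2=I  mem[L7]=40
17. P1: store L5 := 53  bus=[BusRdX,Flush]  L5: P0=I P1=M P2=I  mem[L5]=19
18. P2: load  L7  bus=[BusRd,Flush]  L7: P0=S P1=I P2=S  mem[L7]=69
19. P1: load  L4  bus=[BusRd,Flush]  L4: P0=S P1=S P2=I  mem[L4]=26
20. P2: load  L5  bus=[BusRd,Flush]  L5: P0=I P1=S P2=S  mem[L5]=53
21. P2: store L6 := 26  bus=[BusRdX]  L6: P0=I P1=I P2=M  mem[L6]=70
22. P0: load  L3  bus=[BusRd,Flush]  L3: P0=S P1=I P2=S  mem[L3]=93
23. P2: load  L3  bus=[-]  L3: P0=S P1=I P2=S  mem[L3]=93
24. P2: load  L3  bus=[-]  L3: P0=S P1=I P2=S  mem[L3]=93
25. P1: store L0 := 65  bus=[BusRdX]  L0: P0=I P1=M P2=I  mem[L0]=10
26. P2: store L3 := 83  bus=[BusRdX]  L3: P0=I P1=I P2=M  mem[L3]=93
27. P0: store L7 := 47  bus=[BusRdX]  L7: P0=M P1=I P2=I  mem[L7]=69
28. P0: load  L6  bus=[BusRd,Flush]  L6: P0=S P1=I P2=S  mem[L6]=26

bus = none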